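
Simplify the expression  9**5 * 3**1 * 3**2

3**13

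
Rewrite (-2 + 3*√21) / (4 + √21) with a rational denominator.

(-14*√21 + 71)/5

Multiply numerator and denominator by -√21 + 4.
Denominator becomes -5; numerator becomes -71 + 14*√21.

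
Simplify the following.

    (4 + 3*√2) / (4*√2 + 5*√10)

Multiply numerator and denominator by -5*√10 + 4*√2.
Denominator becomes -218; numerator becomes -30*√5 - 20*√10 + 16*√2 + 24.

(-12 - 8*√2 + 10*√10 + 15*√5)/109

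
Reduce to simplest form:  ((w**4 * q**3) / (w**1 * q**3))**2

Inside the bracket: w**3
Raise to the power 2: w**6

w**6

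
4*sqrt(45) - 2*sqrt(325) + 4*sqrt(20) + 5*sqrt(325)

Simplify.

20*sqrt(5) + 15*sqrt(13)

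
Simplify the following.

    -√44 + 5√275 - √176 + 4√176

35*√11

√44 = 2*√11; 5√275 = 25*√11; √176 = 4*√11; 4√176 = 16*√11
Combine: (-2 + 25 - 4 + 16)·√11 = 35*√11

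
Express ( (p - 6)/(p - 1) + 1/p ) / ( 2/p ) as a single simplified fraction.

(p^2 - 5*p - 1)/(2*p - 2)

Numerator: (p - 6)/(p - 1) + 1/p = (p^2 - 5*p - 1)/(p^2 - p)
Denominator: 2/p = 2/p
Divide: ((p^2 - 5*p - 1)/(p^2 - p)) · (p/2) = (p^2 - 5*p - 1)/(2*p - 2)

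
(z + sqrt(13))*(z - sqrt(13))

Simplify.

(z)**2 - (sqrt(13))**2 = z**2 - 13.

z**2 - 13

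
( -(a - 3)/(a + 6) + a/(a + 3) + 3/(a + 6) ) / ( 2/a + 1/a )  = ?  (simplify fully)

Numerator: -(a - 3)/(a + 6) + a/(a + 3) + 3/(a + 6) = (9*a + 18)/(a^2 + 9*a + 18)
Denominator: 2/a + 1/a = 3/a
Divide: ((9*a + 18)/(a^2 + 9*a + 18)) · (a/3) = (3*a^2 + 6*a)/(a^2 + 9*a + 18)

(3*a^2 + 6*a)/(a^2 + 9*a + 18)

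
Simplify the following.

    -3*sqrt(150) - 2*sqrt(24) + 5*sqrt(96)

sqrt(6)

3*sqrt(150) = 15*sqrt(6); 2*sqrt(24) = 4*sqrt(6); 5*sqrt(96) = 20*sqrt(6)
Combine: (-15 - 4 + 20)·sqrt(6) = sqrt(6)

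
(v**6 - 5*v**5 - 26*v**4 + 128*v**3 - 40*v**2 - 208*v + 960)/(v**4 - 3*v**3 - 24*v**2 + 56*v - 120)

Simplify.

Factor: v**6 - 5*v**5 - 26*v**4 + 128*v**3 - 40*v**2 - 208*v + 960 = (v - 4)*(v**2 - 2*v + 4)*(v - 6)*(v + 5)*(v + 2);  v**4 - 3*v**3 - 24*v**2 + 56*v - 120 = (v**2 - 2*v + 4)*(v + 5)*(v - 6)
Cancel the common factors (v**2 - 2*v + 4), (v + 5), (v - 6).

v**2 - 2*v - 8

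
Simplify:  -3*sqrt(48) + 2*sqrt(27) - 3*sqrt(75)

3*sqrt(48) = 12*sqrt(3); 2*sqrt(27) = 6*sqrt(3); 3*sqrt(75) = 15*sqrt(3)
Combine: (-12 + 6 - 15)·sqrt(3) = -21*sqrt(3)

-21*sqrt(3)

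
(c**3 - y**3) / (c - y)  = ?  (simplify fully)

c**2 + c*y + y**2

Factor as (a-b)(a**2+ab+b**2) with a=c, b=y.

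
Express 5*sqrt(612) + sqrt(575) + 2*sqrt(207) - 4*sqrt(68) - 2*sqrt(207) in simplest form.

5*sqrt(23) + 22*sqrt(17)

5*sqrt(612) = 30*sqrt(17); sqrt(575) = 5*sqrt(23); 2*sqrt(207) = 6*sqrt(23); 4*sqrt(68) = 8*sqrt(17); 2*sqrt(207) = 6*sqrt(23)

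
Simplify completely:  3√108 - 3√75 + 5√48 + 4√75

3√108 = 18*√3; 3√75 = 15*√3; 5√48 = 20*√3; 4√75 = 20*√3
Combine: (18 - 15 + 20 + 20)·√3 = 43*√3

43*√3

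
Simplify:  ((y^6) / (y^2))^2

Inside the bracket: y^4
Raise to the power 2: y^8

y^8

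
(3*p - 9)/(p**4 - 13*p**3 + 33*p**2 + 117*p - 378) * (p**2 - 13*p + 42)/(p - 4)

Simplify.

3/(p**2 - p - 12)

Factor: 3*p - 9 = 3*(p - 3);  p**4 - 13*p**3 + 33*p**2 + 117*p - 378 = (p + 3)*(p - 6)*(p - 3)*(p - 7);  p**2 - 13*p + 42 = (p - 7)*(p - 6)
Cancel the common factors (p - 3), (p - 6), (p - 7).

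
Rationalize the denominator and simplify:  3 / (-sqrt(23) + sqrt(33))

(3*sqrt(23) + 3*sqrt(33))/10

Multiply numerator and denominator by sqrt(23) + sqrt(33).
Denominator becomes 10; numerator becomes 3*sqrt(23) + 3*sqrt(33).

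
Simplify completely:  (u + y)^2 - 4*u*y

(u - y)^2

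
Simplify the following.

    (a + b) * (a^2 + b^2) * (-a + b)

-a^4 + b^4

Telescope via difference of squares: (b+a)(b-a) = -a^2 + b^2, then repeat with the next factor.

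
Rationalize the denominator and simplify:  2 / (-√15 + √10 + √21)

Group as (√10 + √21) - √15; multiply by (√10 + √21) + √15, then rationalise the remaining surd.

(-8*√15 + 2*√21 + 13*√10 + 15*√14)/146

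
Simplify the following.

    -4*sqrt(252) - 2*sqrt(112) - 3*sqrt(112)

4*sqrt(252) = 24*sqrt(7); 2*sqrt(112) = 8*sqrt(7); 3*sqrt(112) = 12*sqrt(7)
Combine: (-24 - 8 - 12)·sqrt(7) = -44*sqrt(7)

-44*sqrt(7)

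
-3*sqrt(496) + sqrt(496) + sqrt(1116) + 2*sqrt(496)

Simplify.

6*sqrt(31)

3*sqrt(496) = 12*sqrt(31); sqrt(496) = 4*sqrt(31); sqrt(1116) = 6*sqrt(31); 2*sqrt(496) = 8*sqrt(31)
Combine: (-12 + 4 + 6 + 8)·sqrt(31) = 6*sqrt(31)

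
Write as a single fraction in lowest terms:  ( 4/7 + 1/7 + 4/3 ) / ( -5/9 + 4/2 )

129/91

Numerator: 4/7 + 1/7 + 4/3 = 43/21
Denominator: -5/9 + 4/2 = 13/9
Divide: (43/21) · (9/13) = 129/91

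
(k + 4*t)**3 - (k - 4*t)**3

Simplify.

24*k**2*t + 128*t**3

Only the odd-power cross terms survive.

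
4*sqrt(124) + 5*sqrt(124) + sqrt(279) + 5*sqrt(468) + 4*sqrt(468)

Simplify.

4*sqrt(124) = 8*sqrt(31); 5*sqrt(124) = 10*sqrt(31); sqrt(279) = 3*sqrt(31); 5*sqrt(468) = 30*sqrt(13); 4*sqrt(468) = 24*sqrt(13)

21*sqrt(31) + 54*sqrt(13)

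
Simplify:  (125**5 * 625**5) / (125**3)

125**5 = 5**15; 625**5 = 5**20; 125**3 = 5**9
Combine exponents: 5**26

5**26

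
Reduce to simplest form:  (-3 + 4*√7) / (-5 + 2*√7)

Multiply numerator and denominator by -2*√7 - 5.
Denominator becomes -3; numerator becomes -41 - 14*√7.

(14*√7 + 41)/3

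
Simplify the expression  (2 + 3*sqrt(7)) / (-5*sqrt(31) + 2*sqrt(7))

(-15*sqrt(217) - 10*sqrt(31) - 42 - 4*sqrt(7))/747

Multiply numerator and denominator by 2*sqrt(7) + 5*sqrt(31).
Denominator becomes -747; numerator becomes 4*sqrt(7) + 42 + 10*sqrt(31) + 15*sqrt(217).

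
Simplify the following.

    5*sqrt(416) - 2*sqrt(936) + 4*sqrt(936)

5*sqrt(416) = 20*sqrt(26); 2*sqrt(936) = 12*sqrt(26); 4*sqrt(936) = 24*sqrt(26)
Combine: (20 - 12 + 24)·sqrt(26) = 32*sqrt(26)

32*sqrt(26)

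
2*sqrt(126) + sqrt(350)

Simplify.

2*sqrt(126) = 6*sqrt(14); sqrt(350) = 5*sqrt(14)
Combine: (6 + 5)·sqrt(14) = 11*sqrt(14)

11*sqrt(14)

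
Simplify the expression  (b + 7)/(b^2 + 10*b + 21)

Factor: b^2 + 10*b + 21 = (b + 7)*(b + 3)
Cancel the common factor (b + 7).

1/(b + 3)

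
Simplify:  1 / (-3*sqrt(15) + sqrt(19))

(-3*sqrt(15) - sqrt(19))/116

Multiply numerator and denominator by sqrt(19) + 3*sqrt(15).
Denominator becomes -116; numerator becomes sqrt(19) + 3*sqrt(15).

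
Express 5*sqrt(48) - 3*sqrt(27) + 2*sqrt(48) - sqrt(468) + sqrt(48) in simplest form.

-6*sqrt(13) + 23*sqrt(3)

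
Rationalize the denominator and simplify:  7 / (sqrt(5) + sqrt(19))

Multiply numerator and denominator by -sqrt(5) + sqrt(19).
Denominator becomes 14; numerator becomes -7*sqrt(5) + 7*sqrt(19).

(-sqrt(5) + sqrt(19))/2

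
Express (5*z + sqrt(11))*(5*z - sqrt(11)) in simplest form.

Difference of squares with P = 5*z, Q = sqrt(11).

25*z**2 - 11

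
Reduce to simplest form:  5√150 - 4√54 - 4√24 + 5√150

30*√6

5√150 = 25*√6; 4√54 = 12*√6; 4√24 = 8*√6; 5√150 = 25*√6
Combine: (25 - 12 - 8 + 25)·√6 = 30*√6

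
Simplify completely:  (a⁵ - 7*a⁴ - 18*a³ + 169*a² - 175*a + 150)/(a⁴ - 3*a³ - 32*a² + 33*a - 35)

Factor: a⁵ - 7*a⁴ - 18*a³ + 169*a² - 175*a + 150 = (a - 6)·(a + 5)·(a² - a + 1)·(a - 5);  a⁴ - 3*a³ - 32*a² + 33*a - 35 = (a + 5)·(a² - a + 1)·(a - 7)
Cancel the common factors (a² - a + 1), (a + 5).

(a² - 11*a + 30)/(a - 7)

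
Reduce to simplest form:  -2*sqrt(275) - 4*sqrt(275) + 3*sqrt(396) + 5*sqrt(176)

8*sqrt(11)

2*sqrt(275) = 10*sqrt(11); 4*sqrt(275) = 20*sqrt(11); 3*sqrt(396) = 18*sqrt(11); 5*sqrt(176) = 20*sqrt(11)
Combine: (-10 - 20 + 18 + 20)·sqrt(11) = 8*sqrt(11)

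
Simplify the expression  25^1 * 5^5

5^7

25^1 = 5^2; 5^5 = 5^5
Combine exponents: 5^7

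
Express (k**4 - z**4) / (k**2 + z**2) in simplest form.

k**2 - z**2

Difference of fourth powers: factor out (k**2 + z**2).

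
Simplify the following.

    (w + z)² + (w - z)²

Binomially expand both and collect terms in w, z.

2*w² + 2*z²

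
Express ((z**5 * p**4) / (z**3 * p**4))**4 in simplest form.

z**8

Inside the bracket: z**2
Raise to the power 4: z**8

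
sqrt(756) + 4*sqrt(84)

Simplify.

sqrt(756) = 6*sqrt(21); 4*sqrt(84) = 8*sqrt(21)
Combine: (6 + 8)·sqrt(21) = 14*sqrt(21)

14*sqrt(21)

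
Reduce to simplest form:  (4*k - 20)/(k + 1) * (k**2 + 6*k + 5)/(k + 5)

4*k - 20

Factor: 4*k - 20 = 4*(k - 5);  k**2 + 6*k + 5 = (k + 5)*(k + 1)
Cancel the common factors (k + 5), (k + 1).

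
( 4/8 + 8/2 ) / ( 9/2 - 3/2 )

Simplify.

3/2

Numerator: 4/8 + 8/2 = 9/2
Denominator: 9/2 - 3/2 = 3
Divide: (9/2) · (1/3) = 3/2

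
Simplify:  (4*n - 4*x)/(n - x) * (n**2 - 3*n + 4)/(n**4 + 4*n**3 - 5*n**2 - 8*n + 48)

Factor: 4*n - 4*x = 4*(n - x);  n**4 + 4*n**3 - 5*n**2 - 8*n + 48 = (n**2 - 3*n + 4)*(n + 4)*(n + 3)
Cancel the common factors (n**2 - 3*n + 4), (n - x).

4/(n**2 + 7*n + 12)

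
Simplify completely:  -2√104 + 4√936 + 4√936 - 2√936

2√104 = 4*√26; 4√936 = 24*√26; 4√936 = 24*√26; 2√936 = 12*√26
Combine: (-4 + 24 + 24 - 12)·√26 = 32*√26

32*√26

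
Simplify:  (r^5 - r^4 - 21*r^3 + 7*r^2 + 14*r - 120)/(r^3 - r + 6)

Factor: r^5 - r^4 - 21*r^3 + 7*r^2 + 14*r - 120 = (r + 4)*(r^2 - 2*r + 3)*(r - 5)*(r + 2);  r^3 - r + 6 = (r + 2)*(r^2 - 2*r + 3)
Cancel the common factors (r^2 - 2*r + 3), (r + 2).

r^2 - r - 20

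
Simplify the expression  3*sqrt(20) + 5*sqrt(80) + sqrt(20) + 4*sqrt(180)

3*sqrt(20) = 6*sqrt(5); 5*sqrt(80) = 20*sqrt(5); sqrt(20) = 2*sqrt(5); 4*sqrt(180) = 24*sqrt(5)
Combine: (6 + 20 + 2 + 24)·sqrt(5) = 52*sqrt(5)

52*sqrt(5)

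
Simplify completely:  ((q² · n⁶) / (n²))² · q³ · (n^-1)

Inside the bracket: q² · n⁴
Raise to the power 2: q⁴ · n⁸
Multiply by q³ · (n^-1): add exponents.

n⁷*q⁷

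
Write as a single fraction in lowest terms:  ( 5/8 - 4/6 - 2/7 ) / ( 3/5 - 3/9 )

Numerator: 5/8 - 4/6 - 2/7 = -55/168
Denominator: 3/5 - 3/9 = 4/15
Divide: (-55/168) · (15/4) = -275/224

-275/224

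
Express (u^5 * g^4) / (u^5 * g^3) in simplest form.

g

Quotient: g^1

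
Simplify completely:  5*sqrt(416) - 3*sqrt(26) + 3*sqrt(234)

26*sqrt(26)

5*sqrt(416) = 20*sqrt(26); 3*sqrt(26) = 3*sqrt(26); 3*sqrt(234) = 9*sqrt(26)
Combine: (20 - 3 + 9)·sqrt(26) = 26*sqrt(26)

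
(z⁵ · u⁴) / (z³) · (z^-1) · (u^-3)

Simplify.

Quotient: z² · u⁴
Multiply by (z^-1) · (u^-3): add exponents.

u*z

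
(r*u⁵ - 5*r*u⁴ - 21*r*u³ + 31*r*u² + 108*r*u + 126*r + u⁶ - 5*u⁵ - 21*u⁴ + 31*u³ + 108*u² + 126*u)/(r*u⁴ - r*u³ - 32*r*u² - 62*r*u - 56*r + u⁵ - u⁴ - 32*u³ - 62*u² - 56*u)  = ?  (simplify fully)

Factor: r*u⁵ - 5*r*u⁴ - 21*r*u³ + 31*r*u² + 108*r*u + 126*r + u⁶ - 5*u⁵ - 21*u⁴ + 31*u³ + 108*u² + 126*u = (r + u)·(u - 7)·(u² + 2*u + 2)·(u + 3)·(u - 3);  r*u⁴ - r*u³ - 32*r*u² - 62*r*u - 56*r + u⁵ - u⁴ - 32*u³ - 62*u² - 56*u = (u² + 2*u + 2)·(r + u)·(u + 4)·(u - 7)
Cancel the common factors (u² + 2*u + 2), (u - 7), (r + u).

(u² - 9)/(u + 4)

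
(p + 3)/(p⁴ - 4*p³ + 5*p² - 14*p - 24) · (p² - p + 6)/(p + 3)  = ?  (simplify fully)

Factor: p⁴ - 4*p³ + 5*p² - 14*p - 24 = (p + 1)·(p - 4)·(p² - p + 6)
Cancel the common factors (p² - p + 6), (p + 3).

1/(p² - 3*p - 4)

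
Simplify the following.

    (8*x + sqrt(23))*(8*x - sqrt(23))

(8*x)**2 - (sqrt(23))**2 = 64*x**2 - 23.

64*x**2 - 23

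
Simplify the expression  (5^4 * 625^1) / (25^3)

5^4 = 5^4; 625^1 = 5^4; 25^3 = 5^6
Combine exponents: 5^2

5^2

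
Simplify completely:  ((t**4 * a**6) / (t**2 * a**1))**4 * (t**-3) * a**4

Inside the bracket: t**2 * a**5
Raise to the power 4: t**8 * a**20
Multiply by (t**-3) * a**4: add exponents.

a**24*t**5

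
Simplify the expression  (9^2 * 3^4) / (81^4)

3^(-8)

9^2 = 3^4; 3^4 = 3^4; 81^4 = 3^16
Combine exponents: 3^(-8)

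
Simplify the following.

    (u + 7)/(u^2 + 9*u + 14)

Factor: u^2 + 9*u + 14 = (u + 7)*(u + 2)
Cancel the common factor (u + 7).

1/(u + 2)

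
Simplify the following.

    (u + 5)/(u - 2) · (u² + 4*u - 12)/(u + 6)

Factor: u² + 4*u - 12 = (u + 6)·(u - 2)
Cancel the common factors (u + 6), (u - 2).

u + 5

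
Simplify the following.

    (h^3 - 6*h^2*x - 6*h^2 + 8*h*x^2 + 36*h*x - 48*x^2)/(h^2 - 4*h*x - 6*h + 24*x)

Factor: h^3 - 6*h^2*x - 6*h^2 + 8*h*x^2 + 36*h*x - 48*x^2 = (h - 2*x)*(h - 4*x)*(h - 6);  h^2 - 4*h*x - 6*h + 24*x = (h - 4*x)*(h - 6)
Cancel the common factors (h - 4*x), (h - 6).

h - 2*x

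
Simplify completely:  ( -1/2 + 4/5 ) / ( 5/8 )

12/25

Numerator: -1/2 + 4/5 = 3/10
Denominator: 5/8 = 5/8
Divide: (3/10) · (8/5) = 12/25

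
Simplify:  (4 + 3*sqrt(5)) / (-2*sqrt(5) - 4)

(-7 + 2*sqrt(5))/2

Multiply numerator and denominator by -4 + 2*sqrt(5).
Denominator becomes -4; numerator becomes -4*sqrt(5) + 14.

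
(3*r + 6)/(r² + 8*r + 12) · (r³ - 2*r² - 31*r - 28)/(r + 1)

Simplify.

(3*r² - 9*r - 84)/(r + 6)

Factor: 3*r + 6 = 3·(r + 2);  r² + 8*r + 12 = (r + 6)·(r + 2);  r³ - 2*r² - 31*r - 28 = (r + 4)·(r + 1)·(r - 7)
Cancel the common factors (r + 1), (r + 2).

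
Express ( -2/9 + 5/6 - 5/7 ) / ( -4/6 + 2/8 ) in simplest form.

Numerator: -2/9 + 5/6 - 5/7 = -13/126
Denominator: -4/6 + 2/8 = -5/12
Divide: (-13/126) · (-12/5) = 26/105

26/105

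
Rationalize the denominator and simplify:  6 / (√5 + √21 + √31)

(-12*√3255 - 30*√31 + 90*√21 + 282*√5)/395

Group as (√21 + √31) + √5; multiply by (√21 + √31) - √5, then rationalise the remaining surd.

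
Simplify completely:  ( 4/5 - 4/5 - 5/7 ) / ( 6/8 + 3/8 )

-40/63

Numerator: 4/5 - 4/5 - 5/7 = -5/7
Denominator: 6/8 + 3/8 = 9/8
Divide: (-5/7) · (8/9) = -40/63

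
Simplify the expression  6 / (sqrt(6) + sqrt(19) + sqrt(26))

Group as (sqrt(6) + sqrt(26)) + sqrt(19); multiply by (sqrt(6) + sqrt(26)) - sqrt(19), then rationalise the remaining surd.

(-24*sqrt(741) - 6*sqrt(26) + 78*sqrt(19) + 234*sqrt(6))/455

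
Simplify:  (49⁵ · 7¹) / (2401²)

7^3

49⁵ = 7^10; 7¹ = 7^1; 2401² = 7^8
Combine exponents: 7^3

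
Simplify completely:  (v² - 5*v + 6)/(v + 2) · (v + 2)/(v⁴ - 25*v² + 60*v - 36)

Factor: v² - 5*v + 6 = (v - 2)·(v - 3);  v⁴ - 25*v² + 60*v - 36 = (v + 6)·(v - 3)·(v - 2)·(v - 1)
Cancel the common factors (v - 2), (v - 3), (v + 2).

1/(v² + 5*v - 6)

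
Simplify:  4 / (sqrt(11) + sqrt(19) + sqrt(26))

(-2*sqrt(5434) + 4*sqrt(26) + 18*sqrt(19) + 34*sqrt(11))/205

Group as (sqrt(11) + sqrt(26)) + sqrt(19); multiply by (sqrt(11) + sqrt(26)) - sqrt(19), then rationalise the remaining surd.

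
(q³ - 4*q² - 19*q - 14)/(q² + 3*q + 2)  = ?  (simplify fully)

q - 7

Factor: q³ - 4*q² - 19*q - 14 = (q + 1)·(q + 2)·(q - 7);  q² + 3*q + 2 = (q + 2)·(q + 1)
Cancel the common factors (q + 2), (q + 1).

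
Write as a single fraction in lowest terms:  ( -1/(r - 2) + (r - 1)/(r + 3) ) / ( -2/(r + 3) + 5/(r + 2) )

(r^3 - 2*r^2 - 9*r - 2)/(3*r^2 + 5*r - 22)

Numerator: -1/(r - 2) + (r - 1)/(r + 3) = (r^2 - 4*r - 1)/(r^2 + r - 6)
Denominator: -2/(r + 3) + 5/(r + 2) = (3*r + 11)/(r^2 + 5*r + 6)
Divide: ((r^2 - 4*r - 1)/(r^2 + r - 6)) · ((r^2 + 5*r + 6)/(3*r + 11)) = (r^3 - 2*r^2 - 9*r - 2)/(3*r^2 + 5*r - 22)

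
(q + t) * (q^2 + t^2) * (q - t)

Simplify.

q^4 - t^4

(q+t)(q-t) = q^2 - t^2; continue pairing.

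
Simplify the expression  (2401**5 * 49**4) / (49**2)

7**24

2401**5 = 7**20; 49**4 = 7**8; 49**2 = 7**4
Combine exponents: 7**24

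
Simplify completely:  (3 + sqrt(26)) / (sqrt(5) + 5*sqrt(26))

(-sqrt(130) - 3*sqrt(5) + 15*sqrt(26) + 130)/645

Multiply numerator and denominator by -sqrt(5) + 5*sqrt(26).
Denominator becomes 645; numerator becomes -sqrt(130) - 3*sqrt(5) + 15*sqrt(26) + 130.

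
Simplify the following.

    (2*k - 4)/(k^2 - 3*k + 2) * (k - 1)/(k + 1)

Factor: 2*k - 4 = 2*(k - 2);  k^2 - 3*k + 2 = (k - 1)*(k - 2)
Cancel the common factors (k - 1), (k - 2).

2/(k + 1)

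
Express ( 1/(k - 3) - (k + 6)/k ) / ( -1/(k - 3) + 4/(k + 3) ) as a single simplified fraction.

Numerator: 1/(k - 3) - (k + 6)/k = (-k^2 - 2*k + 18)/(k^2 - 3*k)
Denominator: -1/(k - 3) + 4/(k + 3) = (3*k - 15)/(k^2 - 9)
Divide: ((-k^2 - 2*k + 18)/(k^2 - 3*k)) · ((k^2 - 9)/(3*k - 15)) = (-k^3 - 5*k^2 + 12*k + 54)/(3*k^2 - 15*k)

(-k^3 - 5*k^2 + 12*k + 54)/(3*k^2 - 15*k)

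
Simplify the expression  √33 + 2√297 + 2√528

15*√33

√33 = √33; 2√297 = 6*√33; 2√528 = 8*√33
Combine: (1 + 6 + 8)·√33 = 15*√33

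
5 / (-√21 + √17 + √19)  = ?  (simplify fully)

(-75*√21 + 95*√19 + 115*√17 + 10*√6783)/1067

Group as (√17 + √19) - √21; multiply by (√17 + √19) + √21, then rationalise the remaining surd.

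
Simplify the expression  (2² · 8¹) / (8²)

2^(-1)

2² = 2^2; 8¹ = 2^3; 8² = 2^6
Combine exponents: 2^(-1)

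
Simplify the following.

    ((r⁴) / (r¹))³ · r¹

Inside the bracket: r³
Raise to the power 3: r⁹
Multiply by r¹: add exponents.

r^10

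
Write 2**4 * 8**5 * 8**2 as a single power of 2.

2**25

2**4 = 2**4; 8**5 = 2**15; 8**2 = 2**6
Combine exponents: 2**25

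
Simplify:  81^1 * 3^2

81^1 = 3^4; 3^2 = 3^2
Combine exponents: 3^6

3^6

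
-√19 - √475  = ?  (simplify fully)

√19 = √19; √475 = 5*√19
Combine: (-1 - 5)·√19 = -6*√19

-6*√19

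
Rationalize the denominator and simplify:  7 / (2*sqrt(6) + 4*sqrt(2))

Multiply numerator and denominator by -4*sqrt(2) + 2*sqrt(6).
Denominator becomes -8; numerator becomes -28*sqrt(2) + 14*sqrt(6).

(-7*sqrt(6) + 14*sqrt(2))/4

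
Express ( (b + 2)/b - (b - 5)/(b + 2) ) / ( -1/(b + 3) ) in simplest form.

Numerator: (b + 2)/b - (b - 5)/(b + 2) = (9*b + 4)/(b^2 + 2*b)
Denominator: -1/(b + 3) = -1/(b + 3)
Divide: ((9*b + 4)/(b^2 + 2*b)) · (-b - 3) = (-9*b^2 - 31*b - 12)/(b^2 + 2*b)

(-9*b^2 - 31*b - 12)/(b^2 + 2*b)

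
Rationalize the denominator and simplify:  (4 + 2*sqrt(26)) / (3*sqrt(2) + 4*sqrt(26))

Multiply numerator and denominator by -3*sqrt(2) + 4*sqrt(26).
Denominator becomes 398; numerator becomes -12*sqrt(13) - 12*sqrt(2) + 16*sqrt(26) + 208.

(-6*sqrt(13) - 6*sqrt(2) + 8*sqrt(26) + 104)/199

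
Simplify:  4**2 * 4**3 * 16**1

4**2 = 2**4; 4**3 = 2**6; 16**1 = 2**4
Combine exponents: 2**14

2**14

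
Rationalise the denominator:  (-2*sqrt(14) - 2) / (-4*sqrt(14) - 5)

(-2*sqrt(14) + 102)/199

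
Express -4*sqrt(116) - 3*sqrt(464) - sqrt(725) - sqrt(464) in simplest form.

-29*sqrt(29)

4*sqrt(116) = 8*sqrt(29); 3*sqrt(464) = 12*sqrt(29); sqrt(725) = 5*sqrt(29); sqrt(464) = 4*sqrt(29)
Combine: (-8 - 12 - 5 - 4)·sqrt(29) = -29*sqrt(29)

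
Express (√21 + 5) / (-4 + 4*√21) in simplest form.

(13 + 3*√21)/40

Multiply numerator and denominator by -4*√21 - 4.
Denominator becomes -320; numerator becomes -24*√21 - 104.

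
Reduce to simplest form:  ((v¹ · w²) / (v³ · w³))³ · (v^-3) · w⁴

Inside the bracket: (v^-2) · (w^-1)
Raise to the power 3: (v^-6) · (w^-3)
Multiply by (v^-3) · w⁴: add exponents.

w/v⁹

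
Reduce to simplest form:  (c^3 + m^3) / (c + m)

Apply the sum-of-cubes factorisation and cancel (c + m).

c^2 - c*m + m^2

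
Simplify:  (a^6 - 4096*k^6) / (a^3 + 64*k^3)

a^6 - 4096*k^6 factors as (a - 4*k)*(a + 4*k)*(a^2 - 4*a*k + 16*k^2)*(a^2 + 4*a*k + 16*k^2).

a^3 - 64*k^3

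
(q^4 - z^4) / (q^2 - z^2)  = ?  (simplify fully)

q^2 + z^2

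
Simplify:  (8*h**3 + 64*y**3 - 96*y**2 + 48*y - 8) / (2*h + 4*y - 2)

(2*h)**3 + (4*y - 2)**3 = (2*h + 4*y - 2)(4*h**2 - 8*h*y + 4*h + 16*y**2 - 16*y + 4).

4*h**2 - 8*h*y + 4*h + 16*y**2 - 16*y + 4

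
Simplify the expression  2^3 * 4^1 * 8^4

2^17

2^3 = 2^3; 4^1 = 2^2; 8^4 = 2^12
Combine exponents: 2^17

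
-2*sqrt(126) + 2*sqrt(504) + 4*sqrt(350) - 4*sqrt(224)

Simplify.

10*sqrt(14)

2*sqrt(126) = 6*sqrt(14); 2*sqrt(504) = 12*sqrt(14); 4*sqrt(350) = 20*sqrt(14); 4*sqrt(224) = 16*sqrt(14)
Combine: (-6 + 12 + 20 - 16)·sqrt(14) = 10*sqrt(14)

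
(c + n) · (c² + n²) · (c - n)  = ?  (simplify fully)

Pair the conjugate factors: (c+n)(c-n) = c² - n², then repeat with the next factor.

c⁴ - n⁴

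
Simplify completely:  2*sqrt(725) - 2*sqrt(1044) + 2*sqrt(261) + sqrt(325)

5*sqrt(13) + 4*sqrt(29)

2*sqrt(725) = 10*sqrt(29); 2*sqrt(1044) = 12*sqrt(29); 2*sqrt(261) = 6*sqrt(29); sqrt(325) = 5*sqrt(13)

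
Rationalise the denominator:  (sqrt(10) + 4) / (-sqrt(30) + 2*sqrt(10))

(5*sqrt(3) + 10 + 2*sqrt(30) + 4*sqrt(10))/5

Multiply numerator and denominator by sqrt(30) + 2*sqrt(10).
Denominator becomes 10; numerator becomes 10*sqrt(3) + 20 + 4*sqrt(30) + 8*sqrt(10).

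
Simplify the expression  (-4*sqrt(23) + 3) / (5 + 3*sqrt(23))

Multiply numerator and denominator by -3*sqrt(23) + 5.
Denominator becomes -182; numerator becomes -29*sqrt(23) + 291.

(-291 + 29*sqrt(23))/182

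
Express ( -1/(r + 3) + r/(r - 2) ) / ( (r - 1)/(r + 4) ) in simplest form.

Numerator: -1/(r + 3) + r/(r - 2) = (r² + 2*r + 2)/(r² + r - 6)
Denominator: (r - 1)/(r + 4) = (r - 1)/(r + 4)
Divide: ((r² + 2*r + 2)/(r² + r - 6)) · ((r + 4)/(r - 1)) = (r³ + 6*r² + 10*r + 8)/(r³ - 7*r + 6)

(r³ + 6*r² + 10*r + 8)/(r³ - 7*r + 6)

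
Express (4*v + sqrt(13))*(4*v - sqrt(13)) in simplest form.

(4*v)^2 - (sqrt(13))^2 = 16*v^2 - 13.

16*v^2 - 13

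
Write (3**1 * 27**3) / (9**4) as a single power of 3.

3**2

3**1 = 3**1; 27**3 = 3**9; 9**4 = 3**8
Combine exponents: 3**2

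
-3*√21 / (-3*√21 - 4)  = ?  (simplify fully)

(-12*√21 + 189)/173

Multiply numerator and denominator by -4 + 3*√21.
Denominator becomes -173; numerator becomes -189 + 12*√21.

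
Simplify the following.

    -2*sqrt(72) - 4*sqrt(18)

-24*sqrt(2)

2*sqrt(72) = 12*sqrt(2); 4*sqrt(18) = 12*sqrt(2)
Combine: (-12 - 12)·sqrt(2) = -24*sqrt(2)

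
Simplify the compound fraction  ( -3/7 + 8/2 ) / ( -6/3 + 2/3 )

-75/28

Numerator: -3/7 + 8/2 = 25/7
Denominator: -6/3 + 2/3 = -4/3
Divide: (25/7) · (-3/4) = -75/28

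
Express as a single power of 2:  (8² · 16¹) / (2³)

8² = 2^6; 16¹ = 2^4; 2³ = 2^3
Combine exponents: 2^7

2^7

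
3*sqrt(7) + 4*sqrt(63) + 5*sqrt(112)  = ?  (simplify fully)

35*sqrt(7)

3*sqrt(7) = 3*sqrt(7); 4*sqrt(63) = 12*sqrt(7); 5*sqrt(112) = 20*sqrt(7)
Combine: (3 + 12 + 20)·sqrt(7) = 35*sqrt(7)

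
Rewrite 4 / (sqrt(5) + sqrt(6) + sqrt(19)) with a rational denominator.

(-sqrt(570) - 4*sqrt(19) + 9*sqrt(6) + 10*sqrt(5))/7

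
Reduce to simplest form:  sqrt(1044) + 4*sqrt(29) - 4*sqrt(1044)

sqrt(1044) = 6*sqrt(29); 4*sqrt(29) = 4*sqrt(29); 4*sqrt(1044) = 24*sqrt(29)
Combine: (6 + 4 - 24)·sqrt(29) = -14*sqrt(29)

-14*sqrt(29)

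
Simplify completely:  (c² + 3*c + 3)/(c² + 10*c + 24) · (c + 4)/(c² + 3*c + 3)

1/(c + 6)

Factor: c² + 10*c + 24 = (c + 4)·(c + 6)
Cancel the common factors (c² + 3*c + 3), (c + 4).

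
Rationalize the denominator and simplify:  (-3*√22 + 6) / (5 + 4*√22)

(-98 + 13*√22)/109

Multiply numerator and denominator by -4*√22 + 5.
Denominator becomes -327; numerator becomes -39*√22 + 294.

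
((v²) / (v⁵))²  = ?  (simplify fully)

v^(-6)

Inside the bracket: (v^-3)
Raise to the power 2: (v^-6)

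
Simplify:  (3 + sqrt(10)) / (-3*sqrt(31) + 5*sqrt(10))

(-3*sqrt(310) - 9*sqrt(31) - 50 - 15*sqrt(10))/29

Multiply numerator and denominator by 5*sqrt(10) + 3*sqrt(31).
Denominator becomes -29; numerator becomes 15*sqrt(10) + 50 + 9*sqrt(31) + 3*sqrt(310).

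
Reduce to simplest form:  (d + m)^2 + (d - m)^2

Binomially expand both and collect terms in d, m.

2*d^2 + 2*m^2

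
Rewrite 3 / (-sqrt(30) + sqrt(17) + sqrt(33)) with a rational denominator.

(-30*sqrt(30) + 21*sqrt(33) + 69*sqrt(17) + 9*sqrt(1870))/922

Group as (sqrt(17) + sqrt(33)) - sqrt(30); multiply by (sqrt(17) + sqrt(33)) + sqrt(30), then rationalise the remaining surd.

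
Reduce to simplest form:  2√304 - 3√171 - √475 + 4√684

18*√19

2√304 = 8*√19; 3√171 = 9*√19; √475 = 5*√19; 4√684 = 24*√19
Combine: (8 - 9 - 5 + 24)·√19 = 18*√19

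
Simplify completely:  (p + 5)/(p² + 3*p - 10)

1/(p - 2)

Factor: p² + 3*p - 10 = (p - 2)·(p + 5)
Cancel the common factor (p + 5).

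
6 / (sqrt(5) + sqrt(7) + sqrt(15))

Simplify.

Group as (sqrt(5) + sqrt(7)) + sqrt(15); multiply by (sqrt(5) + sqrt(7)) - sqrt(15), then rationalise the remaining surd.

(-60*sqrt(21) - 18*sqrt(15) + 78*sqrt(7) + 102*sqrt(5))/131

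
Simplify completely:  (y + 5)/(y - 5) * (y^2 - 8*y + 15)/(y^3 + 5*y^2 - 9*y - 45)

Factor: y^2 - 8*y + 15 = (y - 3)*(y - 5);  y^3 + 5*y^2 - 9*y - 45 = (y + 5)*(y + 3)*(y - 3)
Cancel the common factors (y - 5), (y - 3), (y + 5).

1/(y + 3)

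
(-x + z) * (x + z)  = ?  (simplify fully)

Pair the conjugate factors: (z+x)(z-x) = -x^2 + z^2.

-x^2 + z^2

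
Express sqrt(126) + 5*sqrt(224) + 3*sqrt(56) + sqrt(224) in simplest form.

sqrt(126) = 3*sqrt(14); 5*sqrt(224) = 20*sqrt(14); 3*sqrt(56) = 6*sqrt(14); sqrt(224) = 4*sqrt(14)
Combine: (3 + 20 + 6 + 4)·sqrt(14) = 33*sqrt(14)

33*sqrt(14)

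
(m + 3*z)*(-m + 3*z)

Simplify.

-m^2 + 9*z^2

Product of conjugates: (P+Q)(P-Q) = P^2 - Q^2.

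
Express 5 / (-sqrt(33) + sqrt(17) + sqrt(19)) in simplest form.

(-15*sqrt(33) + 155*sqrt(19) + 175*sqrt(17) + 10*sqrt(10659))/1283

Group as (sqrt(17) + sqrt(19)) - sqrt(33); multiply by (sqrt(17) + sqrt(19)) + sqrt(33), then rationalise the remaining surd.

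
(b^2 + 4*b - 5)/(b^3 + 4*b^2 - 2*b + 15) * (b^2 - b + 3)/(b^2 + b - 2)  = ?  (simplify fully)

Factor: b^2 + 4*b - 5 = (b - 1)*(b + 5);  b^3 + 4*b^2 - 2*b + 15 = (b^2 - b + 3)*(b + 5);  b^2 + b - 2 = (b + 2)*(b - 1)
Cancel the common factors (b^2 - b + 3), (b - 1), (b + 5).

1/(b + 2)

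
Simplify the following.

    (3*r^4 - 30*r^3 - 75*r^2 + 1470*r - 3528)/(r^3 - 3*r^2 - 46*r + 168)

3*r - 21

Factor: 3*r^4 - 30*r^3 - 75*r^2 + 1470*r - 3528 = 3*(r - 6)*(r - 4)*(r - 7)*(r + 7);  r^3 - 3*r^2 - 46*r + 168 = (r - 6)*(r + 7)*(r - 4)
Cancel the common factors (r + 7), (r - 6), (r - 4).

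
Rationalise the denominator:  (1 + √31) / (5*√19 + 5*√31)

(-√589 - √19 + √31 + 31)/60

Multiply numerator and denominator by -5*√19 + 5*√31.
Denominator becomes 300; numerator becomes -5*√589 - 5*√19 + 5*√31 + 155.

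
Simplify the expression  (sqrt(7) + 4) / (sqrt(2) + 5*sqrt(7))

Multiply numerator and denominator by -sqrt(2) + 5*sqrt(7).
Denominator becomes 173; numerator becomes -4*sqrt(2) - sqrt(14) + 35 + 20*sqrt(7).

(-4*sqrt(2) - sqrt(14) + 35 + 20*sqrt(7))/173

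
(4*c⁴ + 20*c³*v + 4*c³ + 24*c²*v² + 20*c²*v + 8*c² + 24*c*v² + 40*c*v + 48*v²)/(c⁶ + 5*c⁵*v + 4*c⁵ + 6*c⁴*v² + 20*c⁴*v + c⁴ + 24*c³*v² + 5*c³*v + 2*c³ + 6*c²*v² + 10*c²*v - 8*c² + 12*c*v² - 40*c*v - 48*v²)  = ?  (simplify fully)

Factor: 4*c⁴ + 20*c³*v + 4*c³ + 24*c²*v² + 20*c²*v + 8*c² + 24*c*v² + 40*c*v + 48*v² = 4·(c + 2*v)·(c + 3*v)·(c² + c + 2);  c⁶ + 5*c⁵*v + 4*c⁵ + 6*c⁴*v² + 20*c⁴*v + c⁴ + 24*c³*v² + 5*c³*v + 2*c³ + 6*c²*v² + 10*c²*v - 8*c² + 12*c*v² - 40*c*v - 48*v² = (c + 3*v)·(c + 4)·(c² + c + 2)·(c - 1)·(c + 2*v)
Cancel the common factors (c² + c + 2), (c + 3*v), (c + 2*v).

4/(c² + 3*c - 4)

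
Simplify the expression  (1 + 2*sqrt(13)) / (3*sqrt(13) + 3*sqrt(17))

Multiply numerator and denominator by -3*sqrt(17) + 3*sqrt(13).
Denominator becomes -36; numerator becomes -6*sqrt(221) - 3*sqrt(17) + 3*sqrt(13) + 78.

(-26 - sqrt(13) + sqrt(17) + 2*sqrt(221))/12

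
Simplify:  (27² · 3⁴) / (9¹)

27² = 3^6; 3⁴ = 3^4; 9¹ = 3^2
Combine exponents: 3^8

3^8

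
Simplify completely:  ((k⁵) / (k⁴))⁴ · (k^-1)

Inside the bracket: k¹
Raise to the power 4: k⁴
Multiply by (k^-1): add exponents.

k³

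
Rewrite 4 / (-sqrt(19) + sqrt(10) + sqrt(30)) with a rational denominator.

Group as (sqrt(10) + sqrt(30)) - sqrt(19); multiply by (sqrt(10) + sqrt(30)) + sqrt(19), then rationalise the remaining surd.

(-84*sqrt(19) - 4*sqrt(30) + 156*sqrt(10) + 80*sqrt(57))/759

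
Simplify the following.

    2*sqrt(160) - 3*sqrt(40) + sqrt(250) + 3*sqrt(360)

2*sqrt(160) = 8*sqrt(10); 3*sqrt(40) = 6*sqrt(10); sqrt(250) = 5*sqrt(10); 3*sqrt(360) = 18*sqrt(10)
Combine: (8 - 6 + 5 + 18)·sqrt(10) = 25*sqrt(10)

25*sqrt(10)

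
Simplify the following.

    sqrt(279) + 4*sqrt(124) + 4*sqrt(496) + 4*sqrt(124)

sqrt(279) = 3*sqrt(31); 4*sqrt(124) = 8*sqrt(31); 4*sqrt(496) = 16*sqrt(31); 4*sqrt(124) = 8*sqrt(31)
Combine: (3 + 8 + 16 + 8)·sqrt(31) = 35*sqrt(31)

35*sqrt(31)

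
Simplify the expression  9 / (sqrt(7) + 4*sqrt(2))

(-9*sqrt(7) + 36*sqrt(2))/25

Multiply numerator and denominator by -sqrt(7) + 4*sqrt(2).
Denominator becomes 25; numerator becomes -9*sqrt(7) + 36*sqrt(2).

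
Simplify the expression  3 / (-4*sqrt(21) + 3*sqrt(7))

Multiply numerator and denominator by 3*sqrt(7) + 4*sqrt(21).
Denominator becomes -273; numerator becomes 9*sqrt(7) + 12*sqrt(21).

(-4*sqrt(21) - 3*sqrt(7))/91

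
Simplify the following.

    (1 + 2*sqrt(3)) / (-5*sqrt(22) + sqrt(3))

Multiply numerator and denominator by sqrt(3) + 5*sqrt(22).
Denominator becomes -547; numerator becomes sqrt(3) + 6 + 5*sqrt(22) + 10*sqrt(66).

(-10*sqrt(66) - 5*sqrt(22) - 6 - sqrt(3))/547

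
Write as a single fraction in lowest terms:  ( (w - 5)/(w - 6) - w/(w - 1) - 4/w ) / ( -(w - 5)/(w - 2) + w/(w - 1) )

Numerator: (w - 5)/(w - 6) - w/(w - 1) - 4/w = (-4*w² + 33*w - 24)/(w³ - 7*w² + 6*w)
Denominator: -(w - 5)/(w - 2) + w/(w - 1) = (4*w - 5)/(w² - 3*w + 2)
Divide: ((-4*w² + 33*w - 24)/(w³ - 7*w² + 6*w)) · ((w² - 3*w + 2)/(4*w - 5)) = (-4*w³ + 41*w² - 90*w + 48)/(4*w³ - 29*w² + 30*w)

(-4*w³ + 41*w² - 90*w + 48)/(4*w³ - 29*w² + 30*w)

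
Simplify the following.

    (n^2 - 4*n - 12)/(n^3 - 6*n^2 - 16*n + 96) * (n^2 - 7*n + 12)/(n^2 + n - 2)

(n - 3)/(n^2 + 3*n - 4)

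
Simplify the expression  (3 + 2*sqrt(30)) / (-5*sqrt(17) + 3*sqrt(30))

Multiply numerator and denominator by 3*sqrt(30) + 5*sqrt(17).
Denominator becomes -155; numerator becomes 9*sqrt(30) + 15*sqrt(17) + 180 + 10*sqrt(510).

(-10*sqrt(510) - 180 - 15*sqrt(17) - 9*sqrt(30))/155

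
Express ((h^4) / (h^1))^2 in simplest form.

h^6

Inside the bracket: h^3
Raise to the power 2: h^6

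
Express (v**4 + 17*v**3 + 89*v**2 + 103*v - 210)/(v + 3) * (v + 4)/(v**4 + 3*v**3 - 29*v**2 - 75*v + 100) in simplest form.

Factor: v**4 + 17*v**3 + 89*v**2 + 103*v - 210 = (v + 5)*(v - 1)*(v + 6)*(v + 7);  v**4 + 3*v**3 - 29*v**2 - 75*v + 100 = (v - 1)*(v + 4)*(v - 5)*(v + 5)
Cancel the common factors (v + 4), (v + 5), (v - 1).

(v**2 + 13*v + 42)/(v**2 - 2*v - 15)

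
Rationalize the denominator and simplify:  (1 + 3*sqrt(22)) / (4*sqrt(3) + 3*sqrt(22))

(-12*sqrt(66) - 4*sqrt(3) + 3*sqrt(22) + 198)/150

Multiply numerator and denominator by -4*sqrt(3) + 3*sqrt(22).
Denominator becomes 150; numerator becomes -12*sqrt(66) - 4*sqrt(3) + 3*sqrt(22) + 198.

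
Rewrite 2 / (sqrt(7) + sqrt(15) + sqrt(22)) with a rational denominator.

Group as (sqrt(7) + sqrt(22)) + sqrt(15); multiply by (sqrt(7) + sqrt(22)) - sqrt(15), then rationalise the remaining surd.

(-sqrt(2310) + 7*sqrt(15) + 15*sqrt(7))/105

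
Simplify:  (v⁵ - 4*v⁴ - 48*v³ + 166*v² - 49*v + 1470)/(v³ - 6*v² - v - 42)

Factor: v⁵ - 4*v⁴ - 48*v³ + 166*v² - 49*v + 1470 = (v - 7)·(v + 7)·(v² + v + 6)·(v - 5);  v³ - 6*v² - v - 42 = (v - 7)·(v² + v + 6)
Cancel the common factors (v² + v + 6), (v - 7).

v² + 2*v - 35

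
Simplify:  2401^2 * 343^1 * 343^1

7^14

2401^2 = 7^8; 343^1 = 7^3; 343^1 = 7^3
Combine exponents: 7^14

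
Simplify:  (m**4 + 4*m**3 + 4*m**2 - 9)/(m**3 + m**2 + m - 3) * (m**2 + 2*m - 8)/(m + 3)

Factor: m**4 + 4*m**3 + 4*m**2 - 9 = (m + 3)*(m**2 + 2*m + 3)*(m - 1);  m**3 + m**2 + m - 3 = (m**2 + 2*m + 3)*(m - 1);  m**2 + 2*m - 8 = (m - 2)*(m + 4)
Cancel the common factors (m**2 + 2*m + 3), (m - 1), (m + 3).

m**2 + 2*m - 8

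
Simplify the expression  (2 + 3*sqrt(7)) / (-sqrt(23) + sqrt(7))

(-3*sqrt(161) - 21 - 2*sqrt(23) - 2*sqrt(7))/16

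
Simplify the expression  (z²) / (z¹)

Quotient: z¹

z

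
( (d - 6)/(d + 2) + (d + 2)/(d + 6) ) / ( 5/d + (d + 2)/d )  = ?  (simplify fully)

(2*d³ + 4*d² - 32*d)/(d³ + 15*d² + 68*d + 84)

Numerator: (d - 6)/(d + 2) + (d + 2)/(d + 6) = (2*d² + 4*d - 32)/(d² + 8*d + 12)
Denominator: 5/d + (d + 2)/d = (d + 7)/d
Divide: ((2*d² + 4*d - 32)/(d² + 8*d + 12)) · (d/(d + 7)) = (2*d³ + 4*d² - 32*d)/(d³ + 15*d² + 68*d + 84)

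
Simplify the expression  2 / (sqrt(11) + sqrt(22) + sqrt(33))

Group as (sqrt(11) + sqrt(33)) + sqrt(22); multiply by (sqrt(11) + sqrt(33)) - sqrt(22), then rationalise the remaining surd.

(-sqrt(66) + sqrt(22) + 2*sqrt(11))/22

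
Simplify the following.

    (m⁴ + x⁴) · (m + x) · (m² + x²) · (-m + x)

(x+m)(x-m) = -m² + x²; continue pairing.

-m⁸ + x⁸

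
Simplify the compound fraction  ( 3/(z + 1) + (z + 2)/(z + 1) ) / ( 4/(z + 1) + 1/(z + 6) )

z/5 + 6/5

Numerator: 3/(z + 1) + (z + 2)/(z + 1) = (z + 5)/(z + 1)
Denominator: 4/(z + 1) + 1/(z + 6) = (5*z + 25)/(z² + 7*z + 6)
Divide: ((z + 5)/(z + 1)) · ((z² + 7*z + 6)/(5*z + 25)) = z/5 + 6/5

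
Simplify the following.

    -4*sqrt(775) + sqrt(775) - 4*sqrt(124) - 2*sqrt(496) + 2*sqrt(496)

4*sqrt(775) = 20*sqrt(31); sqrt(775) = 5*sqrt(31); 4*sqrt(124) = 8*sqrt(31); 2*sqrt(496) = 8*sqrt(31); 2*sqrt(496) = 8*sqrt(31)
Combine: (-20 + 5 - 8 - 8 + 8)·sqrt(31) = -23*sqrt(31)

-23*sqrt(31)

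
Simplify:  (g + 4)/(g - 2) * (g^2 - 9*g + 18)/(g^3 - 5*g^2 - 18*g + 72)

Factor: g^2 - 9*g + 18 = (g - 6)*(g - 3);  g^3 - 5*g^2 - 18*g + 72 = (g - 6)*(g + 4)*(g - 3)
Cancel the common factors (g + 4), (g - 6), (g - 3).

1/(g - 2)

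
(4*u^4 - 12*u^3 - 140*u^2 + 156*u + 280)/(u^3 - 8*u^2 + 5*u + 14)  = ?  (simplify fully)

Factor: 4*u^4 - 12*u^3 - 140*u^2 + 156*u + 280 = 4*(u - 2)*(u + 5)*(u - 7)*(u + 1);  u^3 - 8*u^2 + 5*u + 14 = (u - 2)*(u + 1)*(u - 7)
Cancel the common factors (u + 1), (u - 2), (u - 7).

4*u + 20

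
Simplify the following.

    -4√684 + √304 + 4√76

4√684 = 24*√19; √304 = 4*√19; 4√76 = 8*√19
Combine: (-24 + 4 + 8)·√19 = -12*√19

-12*√19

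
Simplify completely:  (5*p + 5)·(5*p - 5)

25*p² - 25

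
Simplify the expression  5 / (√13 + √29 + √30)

Group as (√13 + √29) + √30; multiply by (√13 + √29) - √30, then rationalise the remaining surd.

(-5*√11310 + 30*√30 + 35*√29 + 115*√13)/682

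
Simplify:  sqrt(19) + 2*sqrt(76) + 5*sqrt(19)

sqrt(19) = sqrt(19); 2*sqrt(76) = 4*sqrt(19); 5*sqrt(19) = 5*sqrt(19)
Combine: (1 + 4 + 5)·sqrt(19) = 10*sqrt(19)

10*sqrt(19)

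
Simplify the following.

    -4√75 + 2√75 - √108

4√75 = 20*√3; 2√75 = 10*√3; √108 = 6*√3
Combine: (-20 + 10 - 6)·√3 = -16*√3

-16*√3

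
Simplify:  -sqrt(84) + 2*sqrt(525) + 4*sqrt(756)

sqrt(84) = 2*sqrt(21); 2*sqrt(525) = 10*sqrt(21); 4*sqrt(756) = 24*sqrt(21)
Combine: (-2 + 10 + 24)·sqrt(21) = 32*sqrt(21)

32*sqrt(21)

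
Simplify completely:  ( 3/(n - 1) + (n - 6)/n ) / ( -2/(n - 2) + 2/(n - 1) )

(-n³ + 6*n² - 14*n + 12)/(2*n)

Numerator: 3/(n - 1) + (n - 6)/n = (n² - 4*n + 6)/(n² - n)
Denominator: -2/(n - 2) + 2/(n - 1) = -2/(n² - 3*n + 2)
Divide: ((n² - 4*n + 6)/(n² - n)) · (-n²/2 + 3*n/2 - 1) = (-n³ + 6*n² - 14*n + 12)/(2*n)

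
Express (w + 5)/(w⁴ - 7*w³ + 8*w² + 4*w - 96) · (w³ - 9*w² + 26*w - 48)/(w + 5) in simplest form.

Factor: w⁴ - 7*w³ + 8*w² + 4*w - 96 = (w + 2)·(w - 6)·(w² - 3*w + 8);  w³ - 9*w² + 26*w - 48 = (w² - 3*w + 8)·(w - 6)
Cancel the common factors (w² - 3*w + 8), (w - 6), (w + 5).

1/(w + 2)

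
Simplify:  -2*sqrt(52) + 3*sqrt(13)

-sqrt(13)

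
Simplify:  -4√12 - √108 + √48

-10*√3

4√12 = 8*√3; √108 = 6*√3; √48 = 4*√3
Combine: (-8 - 6 + 4)·√3 = -10*√3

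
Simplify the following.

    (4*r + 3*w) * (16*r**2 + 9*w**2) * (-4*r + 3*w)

((3*w)+(4*r))((3*w)-(4*r)) = -16*r**2 + 9*w**2; continue pairing.

-256*r**4 + 81*w**4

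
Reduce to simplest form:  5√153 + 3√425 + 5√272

5√153 = 15*√17; 3√425 = 15*√17; 5√272 = 20*√17
Combine: (15 + 15 + 20)·√17 = 50*√17

50*√17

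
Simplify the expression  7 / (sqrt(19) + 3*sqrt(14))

Multiply numerator and denominator by -3*sqrt(14) + sqrt(19).
Denominator becomes -107; numerator becomes -21*sqrt(14) + 7*sqrt(19).

(-7*sqrt(19) + 21*sqrt(14))/107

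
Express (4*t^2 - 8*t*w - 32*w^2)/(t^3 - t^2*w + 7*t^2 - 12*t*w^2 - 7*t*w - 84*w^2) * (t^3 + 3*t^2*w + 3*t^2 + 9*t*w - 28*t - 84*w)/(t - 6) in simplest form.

(4*t^2 + 8*t*w - 16*t - 32*w)/(t - 6)

Factor: 4*t^2 - 8*t*w - 32*w^2 = 4*(t - 4*w)*(t + 2*w);  t^3 - t^2*w + 7*t^2 - 12*t*w^2 - 7*t*w - 84*w^2 = (t + 3*w)*(t - 4*w)*(t + 7);  t^3 + 3*t^2*w + 3*t^2 + 9*t*w - 28*t - 84*w = (t + 3*w)*(t + 7)*(t - 4)
Cancel the common factors (t + 7), (t - 4*w), (t + 3*w).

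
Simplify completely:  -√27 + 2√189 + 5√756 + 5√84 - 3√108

-21*√3 + 46*√21

√27 = 3*√3; 2√189 = 6*√21; 5√756 = 30*√21; 5√84 = 10*√21; 3√108 = 18*√3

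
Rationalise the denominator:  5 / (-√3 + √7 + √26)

(-55*√7 - 5*√546 + 75*√3 + 40*√26)/86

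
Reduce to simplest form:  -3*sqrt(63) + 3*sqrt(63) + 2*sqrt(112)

8*sqrt(7)

3*sqrt(63) = 9*sqrt(7); 3*sqrt(63) = 9*sqrt(7); 2*sqrt(112) = 8*sqrt(7)
Combine: (-9 + 9 + 8)·sqrt(7) = 8*sqrt(7)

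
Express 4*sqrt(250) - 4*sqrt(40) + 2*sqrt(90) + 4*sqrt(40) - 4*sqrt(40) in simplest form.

18*sqrt(10)

4*sqrt(250) = 20*sqrt(10); 4*sqrt(40) = 8*sqrt(10); 2*sqrt(90) = 6*sqrt(10); 4*sqrt(40) = 8*sqrt(10); 4*sqrt(40) = 8*sqrt(10)
Combine: (20 - 8 + 6 + 8 - 8)·sqrt(10) = 18*sqrt(10)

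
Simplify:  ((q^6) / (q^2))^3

Inside the bracket: q^4
Raise to the power 3: q^12

q^12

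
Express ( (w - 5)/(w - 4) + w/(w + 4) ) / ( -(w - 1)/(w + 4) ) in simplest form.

Numerator: (w - 5)/(w - 4) + w/(w + 4) = (2*w² - 5*w - 20)/(w² - 16)
Denominator: -(w - 1)/(w + 4) = (-w + 1)/(w + 4)
Divide: ((2*w² - 5*w - 20)/(w² - 16)) · ((w + 4)/(-w + 1)) = (-2*w² + 5*w + 20)/(w² - 5*w + 4)

(-2*w² + 5*w + 20)/(w² - 5*w + 4)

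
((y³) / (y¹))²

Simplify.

y⁴

Inside the bracket: y²
Raise to the power 2: y⁴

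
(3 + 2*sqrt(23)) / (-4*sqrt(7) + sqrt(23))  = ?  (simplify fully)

Multiply numerator and denominator by sqrt(23) + 4*sqrt(7).
Denominator becomes -89; numerator becomes 3*sqrt(23) + 12*sqrt(7) + 46 + 8*sqrt(161).

(-8*sqrt(161) - 46 - 12*sqrt(7) - 3*sqrt(23))/89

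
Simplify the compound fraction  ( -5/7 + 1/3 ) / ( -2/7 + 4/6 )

-1

Numerator: -5/7 + 1/3 = -8/21
Denominator: -2/7 + 4/6 = 8/21
Divide: (-8/21) · (21/8) = -1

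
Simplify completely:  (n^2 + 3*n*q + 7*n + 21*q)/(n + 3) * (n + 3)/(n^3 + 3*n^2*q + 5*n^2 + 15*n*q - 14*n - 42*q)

1/(n - 2)

Factor: n^2 + 3*n*q + 7*n + 21*q = (n + 7)*(n + 3*q);  n^3 + 3*n^2*q + 5*n^2 + 15*n*q - 14*n - 42*q = (n + 3*q)*(n - 2)*(n + 7)
Cancel the common factors (n + 3*q), (n + 3), (n + 7).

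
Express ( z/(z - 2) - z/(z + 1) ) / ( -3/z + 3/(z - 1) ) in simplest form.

Numerator: z/(z - 2) - z/(z + 1) = 3*z/(z² - z - 2)
Denominator: -3/z + 3/(z - 1) = 3/(z² - z)
Divide: (3*z/(z² - z - 2)) · (z²/3 - z/3) = (z³ - z²)/(z² - z - 2)

(z³ - z²)/(z² - z - 2)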